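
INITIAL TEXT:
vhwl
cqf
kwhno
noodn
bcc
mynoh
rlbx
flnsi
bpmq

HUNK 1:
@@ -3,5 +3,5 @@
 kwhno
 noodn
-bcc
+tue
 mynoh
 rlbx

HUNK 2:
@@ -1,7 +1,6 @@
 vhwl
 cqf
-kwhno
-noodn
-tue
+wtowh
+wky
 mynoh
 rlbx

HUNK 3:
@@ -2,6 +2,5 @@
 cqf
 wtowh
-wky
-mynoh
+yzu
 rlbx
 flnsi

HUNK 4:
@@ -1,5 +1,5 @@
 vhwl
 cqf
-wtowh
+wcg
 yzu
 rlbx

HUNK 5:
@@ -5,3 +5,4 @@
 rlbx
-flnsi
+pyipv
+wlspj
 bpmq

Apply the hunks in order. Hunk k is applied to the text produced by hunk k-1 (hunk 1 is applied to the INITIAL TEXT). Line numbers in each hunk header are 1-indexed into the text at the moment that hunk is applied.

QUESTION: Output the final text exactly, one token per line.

Hunk 1: at line 3 remove [bcc] add [tue] -> 9 lines: vhwl cqf kwhno noodn tue mynoh rlbx flnsi bpmq
Hunk 2: at line 1 remove [kwhno,noodn,tue] add [wtowh,wky] -> 8 lines: vhwl cqf wtowh wky mynoh rlbx flnsi bpmq
Hunk 3: at line 2 remove [wky,mynoh] add [yzu] -> 7 lines: vhwl cqf wtowh yzu rlbx flnsi bpmq
Hunk 4: at line 1 remove [wtowh] add [wcg] -> 7 lines: vhwl cqf wcg yzu rlbx flnsi bpmq
Hunk 5: at line 5 remove [flnsi] add [pyipv,wlspj] -> 8 lines: vhwl cqf wcg yzu rlbx pyipv wlspj bpmq

Answer: vhwl
cqf
wcg
yzu
rlbx
pyipv
wlspj
bpmq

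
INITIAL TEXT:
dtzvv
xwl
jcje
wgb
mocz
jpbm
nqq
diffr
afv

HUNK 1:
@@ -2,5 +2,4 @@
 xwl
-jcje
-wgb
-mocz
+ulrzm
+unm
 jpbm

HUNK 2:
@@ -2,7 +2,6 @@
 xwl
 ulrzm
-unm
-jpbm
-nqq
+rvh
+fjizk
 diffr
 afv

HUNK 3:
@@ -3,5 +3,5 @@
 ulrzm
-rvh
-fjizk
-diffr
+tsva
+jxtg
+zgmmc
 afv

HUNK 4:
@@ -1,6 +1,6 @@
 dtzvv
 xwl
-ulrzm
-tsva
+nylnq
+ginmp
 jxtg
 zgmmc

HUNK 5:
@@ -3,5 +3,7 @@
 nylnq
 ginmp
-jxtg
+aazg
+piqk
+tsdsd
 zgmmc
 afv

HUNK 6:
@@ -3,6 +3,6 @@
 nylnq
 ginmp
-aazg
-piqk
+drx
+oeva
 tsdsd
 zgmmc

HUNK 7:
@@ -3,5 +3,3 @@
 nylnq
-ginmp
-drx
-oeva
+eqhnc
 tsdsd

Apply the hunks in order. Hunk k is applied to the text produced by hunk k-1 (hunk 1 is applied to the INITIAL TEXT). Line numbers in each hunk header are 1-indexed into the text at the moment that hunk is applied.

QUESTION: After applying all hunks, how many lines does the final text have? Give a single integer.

Hunk 1: at line 2 remove [jcje,wgb,mocz] add [ulrzm,unm] -> 8 lines: dtzvv xwl ulrzm unm jpbm nqq diffr afv
Hunk 2: at line 2 remove [unm,jpbm,nqq] add [rvh,fjizk] -> 7 lines: dtzvv xwl ulrzm rvh fjizk diffr afv
Hunk 3: at line 3 remove [rvh,fjizk,diffr] add [tsva,jxtg,zgmmc] -> 7 lines: dtzvv xwl ulrzm tsva jxtg zgmmc afv
Hunk 4: at line 1 remove [ulrzm,tsva] add [nylnq,ginmp] -> 7 lines: dtzvv xwl nylnq ginmp jxtg zgmmc afv
Hunk 5: at line 3 remove [jxtg] add [aazg,piqk,tsdsd] -> 9 lines: dtzvv xwl nylnq ginmp aazg piqk tsdsd zgmmc afv
Hunk 6: at line 3 remove [aazg,piqk] add [drx,oeva] -> 9 lines: dtzvv xwl nylnq ginmp drx oeva tsdsd zgmmc afv
Hunk 7: at line 3 remove [ginmp,drx,oeva] add [eqhnc] -> 7 lines: dtzvv xwl nylnq eqhnc tsdsd zgmmc afv
Final line count: 7

Answer: 7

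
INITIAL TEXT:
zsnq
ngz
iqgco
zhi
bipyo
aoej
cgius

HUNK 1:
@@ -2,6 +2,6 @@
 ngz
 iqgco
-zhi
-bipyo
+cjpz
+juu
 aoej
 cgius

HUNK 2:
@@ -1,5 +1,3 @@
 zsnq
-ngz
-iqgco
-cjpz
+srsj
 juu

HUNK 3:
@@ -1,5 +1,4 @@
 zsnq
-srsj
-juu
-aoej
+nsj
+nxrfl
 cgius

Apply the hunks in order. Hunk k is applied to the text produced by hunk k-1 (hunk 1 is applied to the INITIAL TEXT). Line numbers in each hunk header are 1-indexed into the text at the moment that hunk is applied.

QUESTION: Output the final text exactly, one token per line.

Hunk 1: at line 2 remove [zhi,bipyo] add [cjpz,juu] -> 7 lines: zsnq ngz iqgco cjpz juu aoej cgius
Hunk 2: at line 1 remove [ngz,iqgco,cjpz] add [srsj] -> 5 lines: zsnq srsj juu aoej cgius
Hunk 3: at line 1 remove [srsj,juu,aoej] add [nsj,nxrfl] -> 4 lines: zsnq nsj nxrfl cgius

Answer: zsnq
nsj
nxrfl
cgius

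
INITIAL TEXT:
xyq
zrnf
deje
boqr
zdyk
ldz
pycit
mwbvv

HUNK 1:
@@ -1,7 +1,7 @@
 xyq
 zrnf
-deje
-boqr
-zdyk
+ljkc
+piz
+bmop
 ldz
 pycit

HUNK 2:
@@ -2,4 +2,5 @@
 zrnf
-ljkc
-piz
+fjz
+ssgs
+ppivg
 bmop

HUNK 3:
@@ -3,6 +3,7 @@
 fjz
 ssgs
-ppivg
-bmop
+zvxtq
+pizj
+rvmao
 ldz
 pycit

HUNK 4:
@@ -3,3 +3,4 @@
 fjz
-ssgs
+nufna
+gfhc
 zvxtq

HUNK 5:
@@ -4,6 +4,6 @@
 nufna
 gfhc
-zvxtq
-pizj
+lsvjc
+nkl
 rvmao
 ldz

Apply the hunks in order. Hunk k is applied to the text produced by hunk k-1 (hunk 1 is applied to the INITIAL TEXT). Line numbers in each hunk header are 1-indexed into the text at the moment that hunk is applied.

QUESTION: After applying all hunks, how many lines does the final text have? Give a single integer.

Answer: 11

Derivation:
Hunk 1: at line 1 remove [deje,boqr,zdyk] add [ljkc,piz,bmop] -> 8 lines: xyq zrnf ljkc piz bmop ldz pycit mwbvv
Hunk 2: at line 2 remove [ljkc,piz] add [fjz,ssgs,ppivg] -> 9 lines: xyq zrnf fjz ssgs ppivg bmop ldz pycit mwbvv
Hunk 3: at line 3 remove [ppivg,bmop] add [zvxtq,pizj,rvmao] -> 10 lines: xyq zrnf fjz ssgs zvxtq pizj rvmao ldz pycit mwbvv
Hunk 4: at line 3 remove [ssgs] add [nufna,gfhc] -> 11 lines: xyq zrnf fjz nufna gfhc zvxtq pizj rvmao ldz pycit mwbvv
Hunk 5: at line 4 remove [zvxtq,pizj] add [lsvjc,nkl] -> 11 lines: xyq zrnf fjz nufna gfhc lsvjc nkl rvmao ldz pycit mwbvv
Final line count: 11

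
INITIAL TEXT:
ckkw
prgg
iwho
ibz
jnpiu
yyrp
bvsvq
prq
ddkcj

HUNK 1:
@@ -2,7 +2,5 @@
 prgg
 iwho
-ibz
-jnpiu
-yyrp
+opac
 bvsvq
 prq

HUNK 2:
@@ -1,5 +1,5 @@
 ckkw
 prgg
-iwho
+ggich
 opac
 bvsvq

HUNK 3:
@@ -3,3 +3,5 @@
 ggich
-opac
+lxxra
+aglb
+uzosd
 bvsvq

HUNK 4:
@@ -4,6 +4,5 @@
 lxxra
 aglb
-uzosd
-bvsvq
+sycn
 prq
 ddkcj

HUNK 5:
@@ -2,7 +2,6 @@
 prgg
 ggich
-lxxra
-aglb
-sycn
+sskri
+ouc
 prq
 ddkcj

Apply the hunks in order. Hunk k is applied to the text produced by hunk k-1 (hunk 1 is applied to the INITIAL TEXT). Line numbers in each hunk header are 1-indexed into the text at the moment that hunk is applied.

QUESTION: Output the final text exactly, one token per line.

Hunk 1: at line 2 remove [ibz,jnpiu,yyrp] add [opac] -> 7 lines: ckkw prgg iwho opac bvsvq prq ddkcj
Hunk 2: at line 1 remove [iwho] add [ggich] -> 7 lines: ckkw prgg ggich opac bvsvq prq ddkcj
Hunk 3: at line 3 remove [opac] add [lxxra,aglb,uzosd] -> 9 lines: ckkw prgg ggich lxxra aglb uzosd bvsvq prq ddkcj
Hunk 4: at line 4 remove [uzosd,bvsvq] add [sycn] -> 8 lines: ckkw prgg ggich lxxra aglb sycn prq ddkcj
Hunk 5: at line 2 remove [lxxra,aglb,sycn] add [sskri,ouc] -> 7 lines: ckkw prgg ggich sskri ouc prq ddkcj

Answer: ckkw
prgg
ggich
sskri
ouc
prq
ddkcj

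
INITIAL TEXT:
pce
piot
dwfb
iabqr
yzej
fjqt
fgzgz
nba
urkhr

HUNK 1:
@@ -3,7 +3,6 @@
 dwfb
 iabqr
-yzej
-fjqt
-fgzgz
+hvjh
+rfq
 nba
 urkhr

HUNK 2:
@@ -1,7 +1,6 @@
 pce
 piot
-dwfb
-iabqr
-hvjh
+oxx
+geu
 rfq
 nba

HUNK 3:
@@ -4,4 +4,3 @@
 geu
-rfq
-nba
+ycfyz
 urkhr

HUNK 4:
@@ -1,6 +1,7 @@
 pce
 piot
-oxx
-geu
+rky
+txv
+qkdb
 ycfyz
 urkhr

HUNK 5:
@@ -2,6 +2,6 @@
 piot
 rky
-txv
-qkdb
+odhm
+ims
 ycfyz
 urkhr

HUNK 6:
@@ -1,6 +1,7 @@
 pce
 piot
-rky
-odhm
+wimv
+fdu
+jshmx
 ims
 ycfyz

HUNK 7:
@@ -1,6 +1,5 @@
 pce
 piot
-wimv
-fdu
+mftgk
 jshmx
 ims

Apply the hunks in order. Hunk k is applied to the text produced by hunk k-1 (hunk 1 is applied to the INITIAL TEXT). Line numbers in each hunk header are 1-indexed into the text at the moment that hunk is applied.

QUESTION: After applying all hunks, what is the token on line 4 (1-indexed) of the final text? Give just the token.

Hunk 1: at line 3 remove [yzej,fjqt,fgzgz] add [hvjh,rfq] -> 8 lines: pce piot dwfb iabqr hvjh rfq nba urkhr
Hunk 2: at line 1 remove [dwfb,iabqr,hvjh] add [oxx,geu] -> 7 lines: pce piot oxx geu rfq nba urkhr
Hunk 3: at line 4 remove [rfq,nba] add [ycfyz] -> 6 lines: pce piot oxx geu ycfyz urkhr
Hunk 4: at line 1 remove [oxx,geu] add [rky,txv,qkdb] -> 7 lines: pce piot rky txv qkdb ycfyz urkhr
Hunk 5: at line 2 remove [txv,qkdb] add [odhm,ims] -> 7 lines: pce piot rky odhm ims ycfyz urkhr
Hunk 6: at line 1 remove [rky,odhm] add [wimv,fdu,jshmx] -> 8 lines: pce piot wimv fdu jshmx ims ycfyz urkhr
Hunk 7: at line 1 remove [wimv,fdu] add [mftgk] -> 7 lines: pce piot mftgk jshmx ims ycfyz urkhr
Final line 4: jshmx

Answer: jshmx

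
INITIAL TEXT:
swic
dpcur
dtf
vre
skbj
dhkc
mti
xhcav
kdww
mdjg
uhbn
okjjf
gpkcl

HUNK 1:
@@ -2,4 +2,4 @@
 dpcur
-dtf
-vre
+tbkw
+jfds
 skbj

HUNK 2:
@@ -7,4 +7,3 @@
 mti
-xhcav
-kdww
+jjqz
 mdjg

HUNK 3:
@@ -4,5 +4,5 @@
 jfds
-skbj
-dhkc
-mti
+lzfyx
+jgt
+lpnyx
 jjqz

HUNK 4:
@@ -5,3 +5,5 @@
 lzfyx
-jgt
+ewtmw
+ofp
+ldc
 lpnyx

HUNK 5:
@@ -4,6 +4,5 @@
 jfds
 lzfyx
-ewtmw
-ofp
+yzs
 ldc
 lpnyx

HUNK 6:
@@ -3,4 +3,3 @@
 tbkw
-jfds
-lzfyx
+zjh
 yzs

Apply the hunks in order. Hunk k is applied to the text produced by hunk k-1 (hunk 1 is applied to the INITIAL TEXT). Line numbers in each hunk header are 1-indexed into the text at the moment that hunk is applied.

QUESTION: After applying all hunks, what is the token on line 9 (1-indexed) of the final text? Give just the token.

Answer: mdjg

Derivation:
Hunk 1: at line 2 remove [dtf,vre] add [tbkw,jfds] -> 13 lines: swic dpcur tbkw jfds skbj dhkc mti xhcav kdww mdjg uhbn okjjf gpkcl
Hunk 2: at line 7 remove [xhcav,kdww] add [jjqz] -> 12 lines: swic dpcur tbkw jfds skbj dhkc mti jjqz mdjg uhbn okjjf gpkcl
Hunk 3: at line 4 remove [skbj,dhkc,mti] add [lzfyx,jgt,lpnyx] -> 12 lines: swic dpcur tbkw jfds lzfyx jgt lpnyx jjqz mdjg uhbn okjjf gpkcl
Hunk 4: at line 5 remove [jgt] add [ewtmw,ofp,ldc] -> 14 lines: swic dpcur tbkw jfds lzfyx ewtmw ofp ldc lpnyx jjqz mdjg uhbn okjjf gpkcl
Hunk 5: at line 4 remove [ewtmw,ofp] add [yzs] -> 13 lines: swic dpcur tbkw jfds lzfyx yzs ldc lpnyx jjqz mdjg uhbn okjjf gpkcl
Hunk 6: at line 3 remove [jfds,lzfyx] add [zjh] -> 12 lines: swic dpcur tbkw zjh yzs ldc lpnyx jjqz mdjg uhbn okjjf gpkcl
Final line 9: mdjg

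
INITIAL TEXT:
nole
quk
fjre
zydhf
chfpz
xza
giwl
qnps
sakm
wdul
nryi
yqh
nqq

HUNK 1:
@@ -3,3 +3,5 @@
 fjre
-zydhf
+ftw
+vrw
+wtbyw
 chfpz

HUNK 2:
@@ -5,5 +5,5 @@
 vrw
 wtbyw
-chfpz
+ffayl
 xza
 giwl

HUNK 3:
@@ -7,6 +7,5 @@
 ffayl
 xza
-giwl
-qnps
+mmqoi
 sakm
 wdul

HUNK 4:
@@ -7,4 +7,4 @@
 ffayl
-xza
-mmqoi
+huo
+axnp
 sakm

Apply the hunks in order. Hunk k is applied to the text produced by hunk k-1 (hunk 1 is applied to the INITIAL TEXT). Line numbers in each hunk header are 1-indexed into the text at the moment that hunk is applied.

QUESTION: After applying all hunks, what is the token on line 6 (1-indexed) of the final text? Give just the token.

Answer: wtbyw

Derivation:
Hunk 1: at line 3 remove [zydhf] add [ftw,vrw,wtbyw] -> 15 lines: nole quk fjre ftw vrw wtbyw chfpz xza giwl qnps sakm wdul nryi yqh nqq
Hunk 2: at line 5 remove [chfpz] add [ffayl] -> 15 lines: nole quk fjre ftw vrw wtbyw ffayl xza giwl qnps sakm wdul nryi yqh nqq
Hunk 3: at line 7 remove [giwl,qnps] add [mmqoi] -> 14 lines: nole quk fjre ftw vrw wtbyw ffayl xza mmqoi sakm wdul nryi yqh nqq
Hunk 4: at line 7 remove [xza,mmqoi] add [huo,axnp] -> 14 lines: nole quk fjre ftw vrw wtbyw ffayl huo axnp sakm wdul nryi yqh nqq
Final line 6: wtbyw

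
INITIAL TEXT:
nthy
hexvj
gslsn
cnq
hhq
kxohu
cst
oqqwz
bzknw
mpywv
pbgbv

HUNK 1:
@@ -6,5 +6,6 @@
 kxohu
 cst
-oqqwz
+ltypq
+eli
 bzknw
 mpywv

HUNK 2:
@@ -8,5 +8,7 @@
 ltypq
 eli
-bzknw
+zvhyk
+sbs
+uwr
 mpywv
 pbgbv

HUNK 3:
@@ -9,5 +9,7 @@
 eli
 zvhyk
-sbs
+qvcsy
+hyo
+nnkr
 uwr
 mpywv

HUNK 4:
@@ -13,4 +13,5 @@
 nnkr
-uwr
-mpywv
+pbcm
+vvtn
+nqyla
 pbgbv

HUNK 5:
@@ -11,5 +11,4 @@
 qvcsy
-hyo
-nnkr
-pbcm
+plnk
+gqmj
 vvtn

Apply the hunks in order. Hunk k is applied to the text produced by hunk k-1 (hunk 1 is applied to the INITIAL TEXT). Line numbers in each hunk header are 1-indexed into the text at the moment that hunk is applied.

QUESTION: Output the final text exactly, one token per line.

Answer: nthy
hexvj
gslsn
cnq
hhq
kxohu
cst
ltypq
eli
zvhyk
qvcsy
plnk
gqmj
vvtn
nqyla
pbgbv

Derivation:
Hunk 1: at line 6 remove [oqqwz] add [ltypq,eli] -> 12 lines: nthy hexvj gslsn cnq hhq kxohu cst ltypq eli bzknw mpywv pbgbv
Hunk 2: at line 8 remove [bzknw] add [zvhyk,sbs,uwr] -> 14 lines: nthy hexvj gslsn cnq hhq kxohu cst ltypq eli zvhyk sbs uwr mpywv pbgbv
Hunk 3: at line 9 remove [sbs] add [qvcsy,hyo,nnkr] -> 16 lines: nthy hexvj gslsn cnq hhq kxohu cst ltypq eli zvhyk qvcsy hyo nnkr uwr mpywv pbgbv
Hunk 4: at line 13 remove [uwr,mpywv] add [pbcm,vvtn,nqyla] -> 17 lines: nthy hexvj gslsn cnq hhq kxohu cst ltypq eli zvhyk qvcsy hyo nnkr pbcm vvtn nqyla pbgbv
Hunk 5: at line 11 remove [hyo,nnkr,pbcm] add [plnk,gqmj] -> 16 lines: nthy hexvj gslsn cnq hhq kxohu cst ltypq eli zvhyk qvcsy plnk gqmj vvtn nqyla pbgbv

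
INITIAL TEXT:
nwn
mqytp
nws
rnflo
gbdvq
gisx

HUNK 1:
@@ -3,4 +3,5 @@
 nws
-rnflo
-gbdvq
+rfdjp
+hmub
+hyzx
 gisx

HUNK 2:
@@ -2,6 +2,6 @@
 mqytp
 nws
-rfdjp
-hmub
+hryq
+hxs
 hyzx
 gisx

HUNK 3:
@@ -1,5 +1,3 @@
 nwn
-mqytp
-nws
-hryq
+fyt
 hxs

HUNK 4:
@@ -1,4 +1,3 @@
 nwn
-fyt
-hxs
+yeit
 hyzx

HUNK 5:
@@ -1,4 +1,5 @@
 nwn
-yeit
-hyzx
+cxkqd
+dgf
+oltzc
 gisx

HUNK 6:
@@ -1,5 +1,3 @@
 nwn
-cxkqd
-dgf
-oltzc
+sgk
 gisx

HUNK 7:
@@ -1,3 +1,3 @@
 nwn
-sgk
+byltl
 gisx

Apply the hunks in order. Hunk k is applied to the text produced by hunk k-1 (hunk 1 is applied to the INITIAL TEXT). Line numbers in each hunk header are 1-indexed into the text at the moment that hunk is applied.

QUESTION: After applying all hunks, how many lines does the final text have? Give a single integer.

Answer: 3

Derivation:
Hunk 1: at line 3 remove [rnflo,gbdvq] add [rfdjp,hmub,hyzx] -> 7 lines: nwn mqytp nws rfdjp hmub hyzx gisx
Hunk 2: at line 2 remove [rfdjp,hmub] add [hryq,hxs] -> 7 lines: nwn mqytp nws hryq hxs hyzx gisx
Hunk 3: at line 1 remove [mqytp,nws,hryq] add [fyt] -> 5 lines: nwn fyt hxs hyzx gisx
Hunk 4: at line 1 remove [fyt,hxs] add [yeit] -> 4 lines: nwn yeit hyzx gisx
Hunk 5: at line 1 remove [yeit,hyzx] add [cxkqd,dgf,oltzc] -> 5 lines: nwn cxkqd dgf oltzc gisx
Hunk 6: at line 1 remove [cxkqd,dgf,oltzc] add [sgk] -> 3 lines: nwn sgk gisx
Hunk 7: at line 1 remove [sgk] add [byltl] -> 3 lines: nwn byltl gisx
Final line count: 3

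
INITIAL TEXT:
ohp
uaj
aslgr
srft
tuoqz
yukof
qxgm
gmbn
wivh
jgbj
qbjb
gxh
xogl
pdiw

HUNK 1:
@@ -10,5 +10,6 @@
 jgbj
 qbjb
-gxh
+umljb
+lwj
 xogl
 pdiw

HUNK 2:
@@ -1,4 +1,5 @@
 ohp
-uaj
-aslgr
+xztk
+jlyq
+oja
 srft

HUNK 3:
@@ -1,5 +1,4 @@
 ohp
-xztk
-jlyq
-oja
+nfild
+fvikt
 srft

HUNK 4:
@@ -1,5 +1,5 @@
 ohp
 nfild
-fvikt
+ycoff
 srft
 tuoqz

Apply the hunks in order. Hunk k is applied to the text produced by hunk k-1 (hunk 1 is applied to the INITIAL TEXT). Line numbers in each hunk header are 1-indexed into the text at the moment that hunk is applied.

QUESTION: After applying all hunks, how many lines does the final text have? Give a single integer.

Hunk 1: at line 10 remove [gxh] add [umljb,lwj] -> 15 lines: ohp uaj aslgr srft tuoqz yukof qxgm gmbn wivh jgbj qbjb umljb lwj xogl pdiw
Hunk 2: at line 1 remove [uaj,aslgr] add [xztk,jlyq,oja] -> 16 lines: ohp xztk jlyq oja srft tuoqz yukof qxgm gmbn wivh jgbj qbjb umljb lwj xogl pdiw
Hunk 3: at line 1 remove [xztk,jlyq,oja] add [nfild,fvikt] -> 15 lines: ohp nfild fvikt srft tuoqz yukof qxgm gmbn wivh jgbj qbjb umljb lwj xogl pdiw
Hunk 4: at line 1 remove [fvikt] add [ycoff] -> 15 lines: ohp nfild ycoff srft tuoqz yukof qxgm gmbn wivh jgbj qbjb umljb lwj xogl pdiw
Final line count: 15

Answer: 15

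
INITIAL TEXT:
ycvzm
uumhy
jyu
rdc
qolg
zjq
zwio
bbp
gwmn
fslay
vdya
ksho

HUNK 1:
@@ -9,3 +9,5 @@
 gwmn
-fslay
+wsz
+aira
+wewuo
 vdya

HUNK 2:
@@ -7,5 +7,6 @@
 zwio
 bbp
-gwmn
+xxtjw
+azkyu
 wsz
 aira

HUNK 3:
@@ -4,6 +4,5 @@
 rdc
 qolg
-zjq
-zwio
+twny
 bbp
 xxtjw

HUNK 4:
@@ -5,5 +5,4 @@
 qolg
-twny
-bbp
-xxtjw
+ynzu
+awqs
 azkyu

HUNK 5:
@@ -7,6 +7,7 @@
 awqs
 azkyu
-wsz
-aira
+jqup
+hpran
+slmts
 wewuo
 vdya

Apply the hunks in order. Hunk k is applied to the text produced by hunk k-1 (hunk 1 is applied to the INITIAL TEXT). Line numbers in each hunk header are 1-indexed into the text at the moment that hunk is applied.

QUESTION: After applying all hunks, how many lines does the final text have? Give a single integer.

Hunk 1: at line 9 remove [fslay] add [wsz,aira,wewuo] -> 14 lines: ycvzm uumhy jyu rdc qolg zjq zwio bbp gwmn wsz aira wewuo vdya ksho
Hunk 2: at line 7 remove [gwmn] add [xxtjw,azkyu] -> 15 lines: ycvzm uumhy jyu rdc qolg zjq zwio bbp xxtjw azkyu wsz aira wewuo vdya ksho
Hunk 3: at line 4 remove [zjq,zwio] add [twny] -> 14 lines: ycvzm uumhy jyu rdc qolg twny bbp xxtjw azkyu wsz aira wewuo vdya ksho
Hunk 4: at line 5 remove [twny,bbp,xxtjw] add [ynzu,awqs] -> 13 lines: ycvzm uumhy jyu rdc qolg ynzu awqs azkyu wsz aira wewuo vdya ksho
Hunk 5: at line 7 remove [wsz,aira] add [jqup,hpran,slmts] -> 14 lines: ycvzm uumhy jyu rdc qolg ynzu awqs azkyu jqup hpran slmts wewuo vdya ksho
Final line count: 14

Answer: 14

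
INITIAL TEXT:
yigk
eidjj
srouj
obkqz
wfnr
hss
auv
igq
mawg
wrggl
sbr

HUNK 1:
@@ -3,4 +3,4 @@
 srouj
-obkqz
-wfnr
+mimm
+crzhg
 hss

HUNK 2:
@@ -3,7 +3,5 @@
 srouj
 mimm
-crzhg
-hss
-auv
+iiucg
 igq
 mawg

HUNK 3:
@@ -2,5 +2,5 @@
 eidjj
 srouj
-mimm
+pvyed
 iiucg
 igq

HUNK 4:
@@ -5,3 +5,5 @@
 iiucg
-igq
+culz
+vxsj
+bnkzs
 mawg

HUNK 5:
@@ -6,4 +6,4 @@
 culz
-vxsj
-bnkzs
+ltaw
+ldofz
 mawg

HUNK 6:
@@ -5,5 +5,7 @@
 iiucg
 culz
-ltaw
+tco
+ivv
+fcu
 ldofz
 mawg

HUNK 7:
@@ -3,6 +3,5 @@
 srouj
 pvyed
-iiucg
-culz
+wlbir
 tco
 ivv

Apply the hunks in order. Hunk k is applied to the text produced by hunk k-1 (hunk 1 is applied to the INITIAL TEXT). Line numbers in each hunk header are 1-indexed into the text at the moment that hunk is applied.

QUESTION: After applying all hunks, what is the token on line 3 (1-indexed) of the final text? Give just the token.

Answer: srouj

Derivation:
Hunk 1: at line 3 remove [obkqz,wfnr] add [mimm,crzhg] -> 11 lines: yigk eidjj srouj mimm crzhg hss auv igq mawg wrggl sbr
Hunk 2: at line 3 remove [crzhg,hss,auv] add [iiucg] -> 9 lines: yigk eidjj srouj mimm iiucg igq mawg wrggl sbr
Hunk 3: at line 2 remove [mimm] add [pvyed] -> 9 lines: yigk eidjj srouj pvyed iiucg igq mawg wrggl sbr
Hunk 4: at line 5 remove [igq] add [culz,vxsj,bnkzs] -> 11 lines: yigk eidjj srouj pvyed iiucg culz vxsj bnkzs mawg wrggl sbr
Hunk 5: at line 6 remove [vxsj,bnkzs] add [ltaw,ldofz] -> 11 lines: yigk eidjj srouj pvyed iiucg culz ltaw ldofz mawg wrggl sbr
Hunk 6: at line 5 remove [ltaw] add [tco,ivv,fcu] -> 13 lines: yigk eidjj srouj pvyed iiucg culz tco ivv fcu ldofz mawg wrggl sbr
Hunk 7: at line 3 remove [iiucg,culz] add [wlbir] -> 12 lines: yigk eidjj srouj pvyed wlbir tco ivv fcu ldofz mawg wrggl sbr
Final line 3: srouj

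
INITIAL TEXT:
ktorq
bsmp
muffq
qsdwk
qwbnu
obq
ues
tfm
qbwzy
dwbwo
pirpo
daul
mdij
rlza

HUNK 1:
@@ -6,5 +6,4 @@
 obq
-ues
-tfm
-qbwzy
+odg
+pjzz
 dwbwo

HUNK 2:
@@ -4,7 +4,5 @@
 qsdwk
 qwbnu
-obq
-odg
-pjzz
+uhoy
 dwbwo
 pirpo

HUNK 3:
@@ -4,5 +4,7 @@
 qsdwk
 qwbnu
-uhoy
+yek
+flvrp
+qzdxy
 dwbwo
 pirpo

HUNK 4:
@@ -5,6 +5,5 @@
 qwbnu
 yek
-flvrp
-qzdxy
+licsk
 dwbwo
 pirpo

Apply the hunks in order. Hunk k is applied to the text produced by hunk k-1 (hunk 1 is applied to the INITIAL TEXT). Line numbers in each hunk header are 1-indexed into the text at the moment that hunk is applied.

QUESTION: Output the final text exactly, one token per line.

Hunk 1: at line 6 remove [ues,tfm,qbwzy] add [odg,pjzz] -> 13 lines: ktorq bsmp muffq qsdwk qwbnu obq odg pjzz dwbwo pirpo daul mdij rlza
Hunk 2: at line 4 remove [obq,odg,pjzz] add [uhoy] -> 11 lines: ktorq bsmp muffq qsdwk qwbnu uhoy dwbwo pirpo daul mdij rlza
Hunk 3: at line 4 remove [uhoy] add [yek,flvrp,qzdxy] -> 13 lines: ktorq bsmp muffq qsdwk qwbnu yek flvrp qzdxy dwbwo pirpo daul mdij rlza
Hunk 4: at line 5 remove [flvrp,qzdxy] add [licsk] -> 12 lines: ktorq bsmp muffq qsdwk qwbnu yek licsk dwbwo pirpo daul mdij rlza

Answer: ktorq
bsmp
muffq
qsdwk
qwbnu
yek
licsk
dwbwo
pirpo
daul
mdij
rlza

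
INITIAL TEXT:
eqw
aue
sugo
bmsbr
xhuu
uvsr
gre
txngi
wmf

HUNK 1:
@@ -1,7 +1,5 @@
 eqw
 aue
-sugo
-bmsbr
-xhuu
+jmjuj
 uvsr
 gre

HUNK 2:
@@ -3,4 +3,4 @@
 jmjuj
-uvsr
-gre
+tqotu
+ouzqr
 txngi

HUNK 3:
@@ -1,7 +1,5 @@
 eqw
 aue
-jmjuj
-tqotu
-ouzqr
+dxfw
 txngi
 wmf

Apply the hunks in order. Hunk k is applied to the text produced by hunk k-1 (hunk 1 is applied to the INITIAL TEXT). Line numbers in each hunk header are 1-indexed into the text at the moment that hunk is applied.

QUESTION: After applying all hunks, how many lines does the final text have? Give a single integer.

Hunk 1: at line 1 remove [sugo,bmsbr,xhuu] add [jmjuj] -> 7 lines: eqw aue jmjuj uvsr gre txngi wmf
Hunk 2: at line 3 remove [uvsr,gre] add [tqotu,ouzqr] -> 7 lines: eqw aue jmjuj tqotu ouzqr txngi wmf
Hunk 3: at line 1 remove [jmjuj,tqotu,ouzqr] add [dxfw] -> 5 lines: eqw aue dxfw txngi wmf
Final line count: 5

Answer: 5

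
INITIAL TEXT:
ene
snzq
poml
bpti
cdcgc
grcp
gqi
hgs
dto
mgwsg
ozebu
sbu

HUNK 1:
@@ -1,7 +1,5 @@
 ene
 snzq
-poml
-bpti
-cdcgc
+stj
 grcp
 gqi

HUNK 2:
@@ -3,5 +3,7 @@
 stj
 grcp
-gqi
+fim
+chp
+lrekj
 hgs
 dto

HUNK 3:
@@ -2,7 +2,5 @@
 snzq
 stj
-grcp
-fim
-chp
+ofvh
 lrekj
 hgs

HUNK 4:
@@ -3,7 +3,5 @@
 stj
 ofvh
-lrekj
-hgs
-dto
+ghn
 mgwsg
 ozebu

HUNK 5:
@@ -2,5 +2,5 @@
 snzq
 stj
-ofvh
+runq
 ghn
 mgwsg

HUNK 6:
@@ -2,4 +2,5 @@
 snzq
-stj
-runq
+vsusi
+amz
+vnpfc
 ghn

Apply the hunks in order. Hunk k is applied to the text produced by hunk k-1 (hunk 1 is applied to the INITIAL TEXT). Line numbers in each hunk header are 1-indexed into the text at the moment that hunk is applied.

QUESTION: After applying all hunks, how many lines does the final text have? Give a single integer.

Hunk 1: at line 1 remove [poml,bpti,cdcgc] add [stj] -> 10 lines: ene snzq stj grcp gqi hgs dto mgwsg ozebu sbu
Hunk 2: at line 3 remove [gqi] add [fim,chp,lrekj] -> 12 lines: ene snzq stj grcp fim chp lrekj hgs dto mgwsg ozebu sbu
Hunk 3: at line 2 remove [grcp,fim,chp] add [ofvh] -> 10 lines: ene snzq stj ofvh lrekj hgs dto mgwsg ozebu sbu
Hunk 4: at line 3 remove [lrekj,hgs,dto] add [ghn] -> 8 lines: ene snzq stj ofvh ghn mgwsg ozebu sbu
Hunk 5: at line 2 remove [ofvh] add [runq] -> 8 lines: ene snzq stj runq ghn mgwsg ozebu sbu
Hunk 6: at line 2 remove [stj,runq] add [vsusi,amz,vnpfc] -> 9 lines: ene snzq vsusi amz vnpfc ghn mgwsg ozebu sbu
Final line count: 9

Answer: 9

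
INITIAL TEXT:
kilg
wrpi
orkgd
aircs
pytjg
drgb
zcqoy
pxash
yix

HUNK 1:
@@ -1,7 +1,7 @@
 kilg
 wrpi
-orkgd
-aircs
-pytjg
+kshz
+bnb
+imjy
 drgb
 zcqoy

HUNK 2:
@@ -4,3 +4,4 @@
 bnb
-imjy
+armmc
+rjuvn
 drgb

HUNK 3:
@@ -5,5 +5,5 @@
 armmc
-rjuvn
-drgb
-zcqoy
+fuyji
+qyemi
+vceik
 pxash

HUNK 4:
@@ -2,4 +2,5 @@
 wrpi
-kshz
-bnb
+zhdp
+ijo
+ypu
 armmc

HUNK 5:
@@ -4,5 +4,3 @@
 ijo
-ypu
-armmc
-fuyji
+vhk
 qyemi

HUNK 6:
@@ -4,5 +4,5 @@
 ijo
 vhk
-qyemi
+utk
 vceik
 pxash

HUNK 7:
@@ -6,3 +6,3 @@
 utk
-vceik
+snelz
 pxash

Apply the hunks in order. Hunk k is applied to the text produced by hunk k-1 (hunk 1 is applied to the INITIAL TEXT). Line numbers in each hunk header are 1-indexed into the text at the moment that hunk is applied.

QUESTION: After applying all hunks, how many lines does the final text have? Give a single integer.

Hunk 1: at line 1 remove [orkgd,aircs,pytjg] add [kshz,bnb,imjy] -> 9 lines: kilg wrpi kshz bnb imjy drgb zcqoy pxash yix
Hunk 2: at line 4 remove [imjy] add [armmc,rjuvn] -> 10 lines: kilg wrpi kshz bnb armmc rjuvn drgb zcqoy pxash yix
Hunk 3: at line 5 remove [rjuvn,drgb,zcqoy] add [fuyji,qyemi,vceik] -> 10 lines: kilg wrpi kshz bnb armmc fuyji qyemi vceik pxash yix
Hunk 4: at line 2 remove [kshz,bnb] add [zhdp,ijo,ypu] -> 11 lines: kilg wrpi zhdp ijo ypu armmc fuyji qyemi vceik pxash yix
Hunk 5: at line 4 remove [ypu,armmc,fuyji] add [vhk] -> 9 lines: kilg wrpi zhdp ijo vhk qyemi vceik pxash yix
Hunk 6: at line 4 remove [qyemi] add [utk] -> 9 lines: kilg wrpi zhdp ijo vhk utk vceik pxash yix
Hunk 7: at line 6 remove [vceik] add [snelz] -> 9 lines: kilg wrpi zhdp ijo vhk utk snelz pxash yix
Final line count: 9

Answer: 9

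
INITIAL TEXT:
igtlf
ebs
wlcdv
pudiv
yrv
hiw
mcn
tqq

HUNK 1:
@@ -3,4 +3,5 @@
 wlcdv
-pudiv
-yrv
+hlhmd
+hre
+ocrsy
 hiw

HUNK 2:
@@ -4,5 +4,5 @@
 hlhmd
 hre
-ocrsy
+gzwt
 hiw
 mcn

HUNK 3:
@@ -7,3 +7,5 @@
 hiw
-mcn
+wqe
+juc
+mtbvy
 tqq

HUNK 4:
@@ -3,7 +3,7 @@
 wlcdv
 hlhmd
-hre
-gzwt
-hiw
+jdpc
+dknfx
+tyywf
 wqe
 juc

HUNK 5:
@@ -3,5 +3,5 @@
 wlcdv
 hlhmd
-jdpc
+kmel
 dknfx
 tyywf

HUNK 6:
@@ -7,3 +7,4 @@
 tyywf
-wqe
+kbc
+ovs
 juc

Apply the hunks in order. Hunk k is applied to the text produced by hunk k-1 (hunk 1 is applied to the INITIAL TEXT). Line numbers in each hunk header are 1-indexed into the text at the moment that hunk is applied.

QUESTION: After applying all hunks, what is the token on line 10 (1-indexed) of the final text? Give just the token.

Answer: juc

Derivation:
Hunk 1: at line 3 remove [pudiv,yrv] add [hlhmd,hre,ocrsy] -> 9 lines: igtlf ebs wlcdv hlhmd hre ocrsy hiw mcn tqq
Hunk 2: at line 4 remove [ocrsy] add [gzwt] -> 9 lines: igtlf ebs wlcdv hlhmd hre gzwt hiw mcn tqq
Hunk 3: at line 7 remove [mcn] add [wqe,juc,mtbvy] -> 11 lines: igtlf ebs wlcdv hlhmd hre gzwt hiw wqe juc mtbvy tqq
Hunk 4: at line 3 remove [hre,gzwt,hiw] add [jdpc,dknfx,tyywf] -> 11 lines: igtlf ebs wlcdv hlhmd jdpc dknfx tyywf wqe juc mtbvy tqq
Hunk 5: at line 3 remove [jdpc] add [kmel] -> 11 lines: igtlf ebs wlcdv hlhmd kmel dknfx tyywf wqe juc mtbvy tqq
Hunk 6: at line 7 remove [wqe] add [kbc,ovs] -> 12 lines: igtlf ebs wlcdv hlhmd kmel dknfx tyywf kbc ovs juc mtbvy tqq
Final line 10: juc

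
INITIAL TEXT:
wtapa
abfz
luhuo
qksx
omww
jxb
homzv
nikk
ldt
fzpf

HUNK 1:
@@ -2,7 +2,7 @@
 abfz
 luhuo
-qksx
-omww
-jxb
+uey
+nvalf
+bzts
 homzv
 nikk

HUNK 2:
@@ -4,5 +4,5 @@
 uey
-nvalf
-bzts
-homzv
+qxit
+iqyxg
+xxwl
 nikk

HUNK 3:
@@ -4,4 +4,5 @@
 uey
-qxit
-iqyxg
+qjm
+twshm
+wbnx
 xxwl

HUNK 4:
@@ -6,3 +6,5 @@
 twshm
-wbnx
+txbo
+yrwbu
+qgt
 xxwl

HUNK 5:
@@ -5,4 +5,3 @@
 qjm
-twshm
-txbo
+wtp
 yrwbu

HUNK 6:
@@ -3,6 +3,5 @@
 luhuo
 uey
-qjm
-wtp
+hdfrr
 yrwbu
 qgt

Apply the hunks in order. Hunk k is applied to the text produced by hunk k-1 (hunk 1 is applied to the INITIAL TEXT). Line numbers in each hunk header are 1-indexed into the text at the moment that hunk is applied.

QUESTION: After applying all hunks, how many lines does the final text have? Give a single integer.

Hunk 1: at line 2 remove [qksx,omww,jxb] add [uey,nvalf,bzts] -> 10 lines: wtapa abfz luhuo uey nvalf bzts homzv nikk ldt fzpf
Hunk 2: at line 4 remove [nvalf,bzts,homzv] add [qxit,iqyxg,xxwl] -> 10 lines: wtapa abfz luhuo uey qxit iqyxg xxwl nikk ldt fzpf
Hunk 3: at line 4 remove [qxit,iqyxg] add [qjm,twshm,wbnx] -> 11 lines: wtapa abfz luhuo uey qjm twshm wbnx xxwl nikk ldt fzpf
Hunk 4: at line 6 remove [wbnx] add [txbo,yrwbu,qgt] -> 13 lines: wtapa abfz luhuo uey qjm twshm txbo yrwbu qgt xxwl nikk ldt fzpf
Hunk 5: at line 5 remove [twshm,txbo] add [wtp] -> 12 lines: wtapa abfz luhuo uey qjm wtp yrwbu qgt xxwl nikk ldt fzpf
Hunk 6: at line 3 remove [qjm,wtp] add [hdfrr] -> 11 lines: wtapa abfz luhuo uey hdfrr yrwbu qgt xxwl nikk ldt fzpf
Final line count: 11

Answer: 11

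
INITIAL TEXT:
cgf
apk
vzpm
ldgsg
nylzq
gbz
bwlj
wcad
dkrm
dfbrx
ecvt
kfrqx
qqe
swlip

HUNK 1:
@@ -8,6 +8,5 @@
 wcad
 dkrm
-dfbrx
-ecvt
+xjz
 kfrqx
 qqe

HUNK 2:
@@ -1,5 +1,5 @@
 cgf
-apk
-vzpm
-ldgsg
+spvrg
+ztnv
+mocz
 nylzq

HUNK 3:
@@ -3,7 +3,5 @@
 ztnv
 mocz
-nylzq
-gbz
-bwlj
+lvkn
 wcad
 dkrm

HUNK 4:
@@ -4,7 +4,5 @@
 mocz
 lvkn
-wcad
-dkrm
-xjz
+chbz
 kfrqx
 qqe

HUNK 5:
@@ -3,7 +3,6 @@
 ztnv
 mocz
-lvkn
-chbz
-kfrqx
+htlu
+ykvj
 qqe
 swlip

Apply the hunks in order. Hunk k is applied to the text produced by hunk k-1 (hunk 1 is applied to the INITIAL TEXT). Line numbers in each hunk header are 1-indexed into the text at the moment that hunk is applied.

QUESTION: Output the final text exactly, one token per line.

Answer: cgf
spvrg
ztnv
mocz
htlu
ykvj
qqe
swlip

Derivation:
Hunk 1: at line 8 remove [dfbrx,ecvt] add [xjz] -> 13 lines: cgf apk vzpm ldgsg nylzq gbz bwlj wcad dkrm xjz kfrqx qqe swlip
Hunk 2: at line 1 remove [apk,vzpm,ldgsg] add [spvrg,ztnv,mocz] -> 13 lines: cgf spvrg ztnv mocz nylzq gbz bwlj wcad dkrm xjz kfrqx qqe swlip
Hunk 3: at line 3 remove [nylzq,gbz,bwlj] add [lvkn] -> 11 lines: cgf spvrg ztnv mocz lvkn wcad dkrm xjz kfrqx qqe swlip
Hunk 4: at line 4 remove [wcad,dkrm,xjz] add [chbz] -> 9 lines: cgf spvrg ztnv mocz lvkn chbz kfrqx qqe swlip
Hunk 5: at line 3 remove [lvkn,chbz,kfrqx] add [htlu,ykvj] -> 8 lines: cgf spvrg ztnv mocz htlu ykvj qqe swlip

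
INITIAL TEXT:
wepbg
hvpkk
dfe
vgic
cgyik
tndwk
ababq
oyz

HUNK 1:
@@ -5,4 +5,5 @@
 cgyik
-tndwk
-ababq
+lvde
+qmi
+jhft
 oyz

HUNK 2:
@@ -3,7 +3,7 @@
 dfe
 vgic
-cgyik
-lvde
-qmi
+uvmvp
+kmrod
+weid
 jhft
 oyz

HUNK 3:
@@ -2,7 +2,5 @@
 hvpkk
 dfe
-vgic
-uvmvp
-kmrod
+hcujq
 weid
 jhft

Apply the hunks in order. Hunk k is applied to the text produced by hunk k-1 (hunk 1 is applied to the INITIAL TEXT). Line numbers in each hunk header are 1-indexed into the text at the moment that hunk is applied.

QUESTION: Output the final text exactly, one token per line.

Hunk 1: at line 5 remove [tndwk,ababq] add [lvde,qmi,jhft] -> 9 lines: wepbg hvpkk dfe vgic cgyik lvde qmi jhft oyz
Hunk 2: at line 3 remove [cgyik,lvde,qmi] add [uvmvp,kmrod,weid] -> 9 lines: wepbg hvpkk dfe vgic uvmvp kmrod weid jhft oyz
Hunk 3: at line 2 remove [vgic,uvmvp,kmrod] add [hcujq] -> 7 lines: wepbg hvpkk dfe hcujq weid jhft oyz

Answer: wepbg
hvpkk
dfe
hcujq
weid
jhft
oyz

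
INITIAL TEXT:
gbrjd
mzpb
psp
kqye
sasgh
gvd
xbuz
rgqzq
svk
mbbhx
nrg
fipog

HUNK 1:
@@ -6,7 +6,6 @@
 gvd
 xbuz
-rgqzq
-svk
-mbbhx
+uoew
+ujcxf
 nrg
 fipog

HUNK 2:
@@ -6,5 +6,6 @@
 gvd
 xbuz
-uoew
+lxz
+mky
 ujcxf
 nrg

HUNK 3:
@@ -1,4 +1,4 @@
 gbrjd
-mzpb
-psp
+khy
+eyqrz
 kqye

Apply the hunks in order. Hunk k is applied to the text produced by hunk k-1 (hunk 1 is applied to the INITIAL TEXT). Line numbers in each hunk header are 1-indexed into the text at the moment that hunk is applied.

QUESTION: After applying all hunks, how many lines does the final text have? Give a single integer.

Hunk 1: at line 6 remove [rgqzq,svk,mbbhx] add [uoew,ujcxf] -> 11 lines: gbrjd mzpb psp kqye sasgh gvd xbuz uoew ujcxf nrg fipog
Hunk 2: at line 6 remove [uoew] add [lxz,mky] -> 12 lines: gbrjd mzpb psp kqye sasgh gvd xbuz lxz mky ujcxf nrg fipog
Hunk 3: at line 1 remove [mzpb,psp] add [khy,eyqrz] -> 12 lines: gbrjd khy eyqrz kqye sasgh gvd xbuz lxz mky ujcxf nrg fipog
Final line count: 12

Answer: 12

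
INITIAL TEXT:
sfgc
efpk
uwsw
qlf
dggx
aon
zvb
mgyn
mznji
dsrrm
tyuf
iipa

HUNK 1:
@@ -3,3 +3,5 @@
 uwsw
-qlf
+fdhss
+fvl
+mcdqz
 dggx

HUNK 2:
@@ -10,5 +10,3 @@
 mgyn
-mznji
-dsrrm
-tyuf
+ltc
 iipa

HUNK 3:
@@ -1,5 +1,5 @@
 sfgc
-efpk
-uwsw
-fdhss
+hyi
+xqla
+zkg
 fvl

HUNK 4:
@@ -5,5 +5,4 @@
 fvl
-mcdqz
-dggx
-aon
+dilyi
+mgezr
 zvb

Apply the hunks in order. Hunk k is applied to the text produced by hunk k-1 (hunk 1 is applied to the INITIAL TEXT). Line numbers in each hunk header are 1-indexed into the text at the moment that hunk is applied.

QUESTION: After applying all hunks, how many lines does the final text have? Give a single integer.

Answer: 11

Derivation:
Hunk 1: at line 3 remove [qlf] add [fdhss,fvl,mcdqz] -> 14 lines: sfgc efpk uwsw fdhss fvl mcdqz dggx aon zvb mgyn mznji dsrrm tyuf iipa
Hunk 2: at line 10 remove [mznji,dsrrm,tyuf] add [ltc] -> 12 lines: sfgc efpk uwsw fdhss fvl mcdqz dggx aon zvb mgyn ltc iipa
Hunk 3: at line 1 remove [efpk,uwsw,fdhss] add [hyi,xqla,zkg] -> 12 lines: sfgc hyi xqla zkg fvl mcdqz dggx aon zvb mgyn ltc iipa
Hunk 4: at line 5 remove [mcdqz,dggx,aon] add [dilyi,mgezr] -> 11 lines: sfgc hyi xqla zkg fvl dilyi mgezr zvb mgyn ltc iipa
Final line count: 11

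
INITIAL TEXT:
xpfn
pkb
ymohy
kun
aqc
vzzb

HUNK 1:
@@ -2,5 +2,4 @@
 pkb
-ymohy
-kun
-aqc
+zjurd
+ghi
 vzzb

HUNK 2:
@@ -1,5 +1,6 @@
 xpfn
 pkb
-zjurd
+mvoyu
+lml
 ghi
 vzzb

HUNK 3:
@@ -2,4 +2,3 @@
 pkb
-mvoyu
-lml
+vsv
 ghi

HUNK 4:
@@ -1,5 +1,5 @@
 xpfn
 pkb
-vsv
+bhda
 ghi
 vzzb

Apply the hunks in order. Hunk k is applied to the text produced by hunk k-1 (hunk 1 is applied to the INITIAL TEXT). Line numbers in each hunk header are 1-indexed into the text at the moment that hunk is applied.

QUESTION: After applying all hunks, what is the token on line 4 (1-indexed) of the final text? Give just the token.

Answer: ghi

Derivation:
Hunk 1: at line 2 remove [ymohy,kun,aqc] add [zjurd,ghi] -> 5 lines: xpfn pkb zjurd ghi vzzb
Hunk 2: at line 1 remove [zjurd] add [mvoyu,lml] -> 6 lines: xpfn pkb mvoyu lml ghi vzzb
Hunk 3: at line 2 remove [mvoyu,lml] add [vsv] -> 5 lines: xpfn pkb vsv ghi vzzb
Hunk 4: at line 1 remove [vsv] add [bhda] -> 5 lines: xpfn pkb bhda ghi vzzb
Final line 4: ghi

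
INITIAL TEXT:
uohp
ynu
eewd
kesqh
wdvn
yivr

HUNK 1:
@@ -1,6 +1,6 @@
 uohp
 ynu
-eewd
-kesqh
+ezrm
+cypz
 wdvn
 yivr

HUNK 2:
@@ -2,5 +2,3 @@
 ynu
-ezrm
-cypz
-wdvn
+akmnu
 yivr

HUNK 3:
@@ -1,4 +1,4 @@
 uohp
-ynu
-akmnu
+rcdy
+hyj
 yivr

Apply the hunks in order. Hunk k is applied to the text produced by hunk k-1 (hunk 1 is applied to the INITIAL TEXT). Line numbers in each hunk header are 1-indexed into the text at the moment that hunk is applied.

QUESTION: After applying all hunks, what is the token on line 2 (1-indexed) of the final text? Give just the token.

Answer: rcdy

Derivation:
Hunk 1: at line 1 remove [eewd,kesqh] add [ezrm,cypz] -> 6 lines: uohp ynu ezrm cypz wdvn yivr
Hunk 2: at line 2 remove [ezrm,cypz,wdvn] add [akmnu] -> 4 lines: uohp ynu akmnu yivr
Hunk 3: at line 1 remove [ynu,akmnu] add [rcdy,hyj] -> 4 lines: uohp rcdy hyj yivr
Final line 2: rcdy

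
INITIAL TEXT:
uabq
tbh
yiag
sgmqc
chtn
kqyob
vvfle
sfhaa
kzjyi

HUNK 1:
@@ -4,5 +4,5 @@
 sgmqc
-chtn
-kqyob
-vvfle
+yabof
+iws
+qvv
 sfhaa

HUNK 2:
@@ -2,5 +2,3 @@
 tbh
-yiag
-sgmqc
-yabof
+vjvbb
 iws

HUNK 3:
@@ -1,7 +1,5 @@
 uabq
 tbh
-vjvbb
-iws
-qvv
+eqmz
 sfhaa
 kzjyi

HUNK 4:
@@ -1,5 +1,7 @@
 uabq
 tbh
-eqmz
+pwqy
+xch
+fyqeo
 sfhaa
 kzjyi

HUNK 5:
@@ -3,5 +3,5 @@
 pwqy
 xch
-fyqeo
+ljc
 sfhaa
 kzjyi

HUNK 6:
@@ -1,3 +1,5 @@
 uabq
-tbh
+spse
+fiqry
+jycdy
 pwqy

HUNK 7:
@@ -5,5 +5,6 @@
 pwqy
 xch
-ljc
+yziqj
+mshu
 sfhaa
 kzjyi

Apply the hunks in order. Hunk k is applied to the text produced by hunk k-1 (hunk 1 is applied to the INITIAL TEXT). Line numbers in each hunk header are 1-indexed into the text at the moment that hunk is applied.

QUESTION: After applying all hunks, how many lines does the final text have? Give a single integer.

Answer: 10

Derivation:
Hunk 1: at line 4 remove [chtn,kqyob,vvfle] add [yabof,iws,qvv] -> 9 lines: uabq tbh yiag sgmqc yabof iws qvv sfhaa kzjyi
Hunk 2: at line 2 remove [yiag,sgmqc,yabof] add [vjvbb] -> 7 lines: uabq tbh vjvbb iws qvv sfhaa kzjyi
Hunk 3: at line 1 remove [vjvbb,iws,qvv] add [eqmz] -> 5 lines: uabq tbh eqmz sfhaa kzjyi
Hunk 4: at line 1 remove [eqmz] add [pwqy,xch,fyqeo] -> 7 lines: uabq tbh pwqy xch fyqeo sfhaa kzjyi
Hunk 5: at line 3 remove [fyqeo] add [ljc] -> 7 lines: uabq tbh pwqy xch ljc sfhaa kzjyi
Hunk 6: at line 1 remove [tbh] add [spse,fiqry,jycdy] -> 9 lines: uabq spse fiqry jycdy pwqy xch ljc sfhaa kzjyi
Hunk 7: at line 5 remove [ljc] add [yziqj,mshu] -> 10 lines: uabq spse fiqry jycdy pwqy xch yziqj mshu sfhaa kzjyi
Final line count: 10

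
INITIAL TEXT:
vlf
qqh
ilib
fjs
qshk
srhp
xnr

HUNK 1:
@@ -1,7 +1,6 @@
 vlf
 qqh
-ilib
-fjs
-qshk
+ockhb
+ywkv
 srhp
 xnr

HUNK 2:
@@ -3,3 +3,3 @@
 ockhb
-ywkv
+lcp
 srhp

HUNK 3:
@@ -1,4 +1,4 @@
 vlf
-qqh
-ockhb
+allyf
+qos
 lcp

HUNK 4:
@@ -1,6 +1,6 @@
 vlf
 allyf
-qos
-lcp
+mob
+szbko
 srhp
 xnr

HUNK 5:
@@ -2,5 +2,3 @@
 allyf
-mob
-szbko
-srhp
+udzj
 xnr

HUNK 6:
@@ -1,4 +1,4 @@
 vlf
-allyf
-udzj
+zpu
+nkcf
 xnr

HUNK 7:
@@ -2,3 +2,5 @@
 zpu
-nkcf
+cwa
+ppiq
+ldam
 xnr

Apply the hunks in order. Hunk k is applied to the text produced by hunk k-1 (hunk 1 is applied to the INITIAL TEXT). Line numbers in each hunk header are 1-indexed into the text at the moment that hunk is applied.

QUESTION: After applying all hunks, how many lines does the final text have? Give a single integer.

Answer: 6

Derivation:
Hunk 1: at line 1 remove [ilib,fjs,qshk] add [ockhb,ywkv] -> 6 lines: vlf qqh ockhb ywkv srhp xnr
Hunk 2: at line 3 remove [ywkv] add [lcp] -> 6 lines: vlf qqh ockhb lcp srhp xnr
Hunk 3: at line 1 remove [qqh,ockhb] add [allyf,qos] -> 6 lines: vlf allyf qos lcp srhp xnr
Hunk 4: at line 1 remove [qos,lcp] add [mob,szbko] -> 6 lines: vlf allyf mob szbko srhp xnr
Hunk 5: at line 2 remove [mob,szbko,srhp] add [udzj] -> 4 lines: vlf allyf udzj xnr
Hunk 6: at line 1 remove [allyf,udzj] add [zpu,nkcf] -> 4 lines: vlf zpu nkcf xnr
Hunk 7: at line 2 remove [nkcf] add [cwa,ppiq,ldam] -> 6 lines: vlf zpu cwa ppiq ldam xnr
Final line count: 6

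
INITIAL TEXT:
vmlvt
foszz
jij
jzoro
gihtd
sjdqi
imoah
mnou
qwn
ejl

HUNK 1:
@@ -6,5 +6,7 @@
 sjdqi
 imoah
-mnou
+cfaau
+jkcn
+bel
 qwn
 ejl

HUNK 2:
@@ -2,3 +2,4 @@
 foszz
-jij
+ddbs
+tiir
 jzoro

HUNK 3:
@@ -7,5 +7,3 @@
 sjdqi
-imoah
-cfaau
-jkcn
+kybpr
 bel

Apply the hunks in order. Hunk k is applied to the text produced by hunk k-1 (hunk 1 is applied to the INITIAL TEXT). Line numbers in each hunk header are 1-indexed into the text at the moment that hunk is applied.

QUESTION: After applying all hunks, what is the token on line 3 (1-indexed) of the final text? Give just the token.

Answer: ddbs

Derivation:
Hunk 1: at line 6 remove [mnou] add [cfaau,jkcn,bel] -> 12 lines: vmlvt foszz jij jzoro gihtd sjdqi imoah cfaau jkcn bel qwn ejl
Hunk 2: at line 2 remove [jij] add [ddbs,tiir] -> 13 lines: vmlvt foszz ddbs tiir jzoro gihtd sjdqi imoah cfaau jkcn bel qwn ejl
Hunk 3: at line 7 remove [imoah,cfaau,jkcn] add [kybpr] -> 11 lines: vmlvt foszz ddbs tiir jzoro gihtd sjdqi kybpr bel qwn ejl
Final line 3: ddbs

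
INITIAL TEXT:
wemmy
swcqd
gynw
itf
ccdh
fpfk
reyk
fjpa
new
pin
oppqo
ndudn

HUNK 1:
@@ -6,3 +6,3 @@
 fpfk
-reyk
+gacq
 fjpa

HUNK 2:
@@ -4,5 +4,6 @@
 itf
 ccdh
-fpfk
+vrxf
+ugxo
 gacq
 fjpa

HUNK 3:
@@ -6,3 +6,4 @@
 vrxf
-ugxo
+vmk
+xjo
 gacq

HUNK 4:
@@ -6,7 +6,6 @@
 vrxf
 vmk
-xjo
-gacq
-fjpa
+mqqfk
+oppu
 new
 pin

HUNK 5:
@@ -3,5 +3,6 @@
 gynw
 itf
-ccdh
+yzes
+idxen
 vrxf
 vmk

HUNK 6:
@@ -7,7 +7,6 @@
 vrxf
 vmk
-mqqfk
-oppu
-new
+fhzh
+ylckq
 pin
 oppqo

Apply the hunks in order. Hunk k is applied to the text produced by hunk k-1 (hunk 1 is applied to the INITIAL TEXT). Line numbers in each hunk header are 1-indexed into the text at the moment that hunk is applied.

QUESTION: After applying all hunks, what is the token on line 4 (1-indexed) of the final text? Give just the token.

Answer: itf

Derivation:
Hunk 1: at line 6 remove [reyk] add [gacq] -> 12 lines: wemmy swcqd gynw itf ccdh fpfk gacq fjpa new pin oppqo ndudn
Hunk 2: at line 4 remove [fpfk] add [vrxf,ugxo] -> 13 lines: wemmy swcqd gynw itf ccdh vrxf ugxo gacq fjpa new pin oppqo ndudn
Hunk 3: at line 6 remove [ugxo] add [vmk,xjo] -> 14 lines: wemmy swcqd gynw itf ccdh vrxf vmk xjo gacq fjpa new pin oppqo ndudn
Hunk 4: at line 6 remove [xjo,gacq,fjpa] add [mqqfk,oppu] -> 13 lines: wemmy swcqd gynw itf ccdh vrxf vmk mqqfk oppu new pin oppqo ndudn
Hunk 5: at line 3 remove [ccdh] add [yzes,idxen] -> 14 lines: wemmy swcqd gynw itf yzes idxen vrxf vmk mqqfk oppu new pin oppqo ndudn
Hunk 6: at line 7 remove [mqqfk,oppu,new] add [fhzh,ylckq] -> 13 lines: wemmy swcqd gynw itf yzes idxen vrxf vmk fhzh ylckq pin oppqo ndudn
Final line 4: itf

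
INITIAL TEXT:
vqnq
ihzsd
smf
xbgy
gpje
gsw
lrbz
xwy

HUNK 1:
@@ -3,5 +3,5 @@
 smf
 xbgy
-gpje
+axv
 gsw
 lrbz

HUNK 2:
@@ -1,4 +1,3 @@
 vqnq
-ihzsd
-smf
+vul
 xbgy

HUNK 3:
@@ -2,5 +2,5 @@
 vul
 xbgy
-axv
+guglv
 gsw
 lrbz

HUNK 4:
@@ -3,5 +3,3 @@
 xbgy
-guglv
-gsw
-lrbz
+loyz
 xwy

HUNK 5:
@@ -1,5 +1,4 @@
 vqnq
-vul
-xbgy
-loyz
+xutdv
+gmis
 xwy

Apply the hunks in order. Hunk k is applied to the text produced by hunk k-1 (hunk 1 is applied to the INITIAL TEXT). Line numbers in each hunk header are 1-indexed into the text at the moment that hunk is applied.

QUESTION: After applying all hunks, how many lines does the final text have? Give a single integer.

Answer: 4

Derivation:
Hunk 1: at line 3 remove [gpje] add [axv] -> 8 lines: vqnq ihzsd smf xbgy axv gsw lrbz xwy
Hunk 2: at line 1 remove [ihzsd,smf] add [vul] -> 7 lines: vqnq vul xbgy axv gsw lrbz xwy
Hunk 3: at line 2 remove [axv] add [guglv] -> 7 lines: vqnq vul xbgy guglv gsw lrbz xwy
Hunk 4: at line 3 remove [guglv,gsw,lrbz] add [loyz] -> 5 lines: vqnq vul xbgy loyz xwy
Hunk 5: at line 1 remove [vul,xbgy,loyz] add [xutdv,gmis] -> 4 lines: vqnq xutdv gmis xwy
Final line count: 4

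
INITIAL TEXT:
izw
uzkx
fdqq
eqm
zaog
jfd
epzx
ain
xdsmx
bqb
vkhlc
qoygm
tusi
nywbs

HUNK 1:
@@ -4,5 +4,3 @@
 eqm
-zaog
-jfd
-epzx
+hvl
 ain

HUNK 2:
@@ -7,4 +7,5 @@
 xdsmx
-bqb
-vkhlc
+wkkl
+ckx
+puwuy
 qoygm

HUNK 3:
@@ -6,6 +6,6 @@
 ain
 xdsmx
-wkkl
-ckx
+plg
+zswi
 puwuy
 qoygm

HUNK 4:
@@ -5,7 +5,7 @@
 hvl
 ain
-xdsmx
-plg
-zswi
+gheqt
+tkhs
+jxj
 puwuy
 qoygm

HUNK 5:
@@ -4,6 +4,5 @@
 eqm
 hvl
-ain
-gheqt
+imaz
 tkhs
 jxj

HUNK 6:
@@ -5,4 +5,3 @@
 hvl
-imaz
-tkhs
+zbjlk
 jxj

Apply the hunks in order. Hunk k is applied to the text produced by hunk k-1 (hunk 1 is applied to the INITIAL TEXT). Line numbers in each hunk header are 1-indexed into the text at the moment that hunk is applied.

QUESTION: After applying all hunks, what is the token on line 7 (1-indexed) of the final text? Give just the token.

Hunk 1: at line 4 remove [zaog,jfd,epzx] add [hvl] -> 12 lines: izw uzkx fdqq eqm hvl ain xdsmx bqb vkhlc qoygm tusi nywbs
Hunk 2: at line 7 remove [bqb,vkhlc] add [wkkl,ckx,puwuy] -> 13 lines: izw uzkx fdqq eqm hvl ain xdsmx wkkl ckx puwuy qoygm tusi nywbs
Hunk 3: at line 6 remove [wkkl,ckx] add [plg,zswi] -> 13 lines: izw uzkx fdqq eqm hvl ain xdsmx plg zswi puwuy qoygm tusi nywbs
Hunk 4: at line 5 remove [xdsmx,plg,zswi] add [gheqt,tkhs,jxj] -> 13 lines: izw uzkx fdqq eqm hvl ain gheqt tkhs jxj puwuy qoygm tusi nywbs
Hunk 5: at line 4 remove [ain,gheqt] add [imaz] -> 12 lines: izw uzkx fdqq eqm hvl imaz tkhs jxj puwuy qoygm tusi nywbs
Hunk 6: at line 5 remove [imaz,tkhs] add [zbjlk] -> 11 lines: izw uzkx fdqq eqm hvl zbjlk jxj puwuy qoygm tusi nywbs
Final line 7: jxj

Answer: jxj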